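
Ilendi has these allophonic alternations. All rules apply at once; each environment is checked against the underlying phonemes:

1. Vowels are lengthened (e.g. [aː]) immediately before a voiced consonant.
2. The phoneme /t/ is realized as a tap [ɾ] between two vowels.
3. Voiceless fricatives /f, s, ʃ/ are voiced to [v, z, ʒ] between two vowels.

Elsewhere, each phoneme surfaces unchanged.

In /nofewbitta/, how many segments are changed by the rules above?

Segments that undergo a rule: /f/ → [v] (rule 3); /e/ → [eː] (rule 1).
All other segments surface unchanged.

2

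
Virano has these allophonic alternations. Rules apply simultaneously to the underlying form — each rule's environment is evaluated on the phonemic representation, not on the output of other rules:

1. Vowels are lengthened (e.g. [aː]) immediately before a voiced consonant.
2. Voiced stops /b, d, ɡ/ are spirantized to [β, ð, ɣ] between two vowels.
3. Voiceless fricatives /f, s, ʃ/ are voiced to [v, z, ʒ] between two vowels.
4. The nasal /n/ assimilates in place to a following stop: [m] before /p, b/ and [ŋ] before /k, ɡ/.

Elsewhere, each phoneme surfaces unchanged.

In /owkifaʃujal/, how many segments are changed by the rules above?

Segments that undergo a rule: /o/ → [oː] (rule 1); /f/ → [v] (rule 3); /ʃ/ → [ʒ] (rule 3); /u/ → [uː] (rule 1); /a/ → [aː] (rule 1).
All other segments surface unchanged.

5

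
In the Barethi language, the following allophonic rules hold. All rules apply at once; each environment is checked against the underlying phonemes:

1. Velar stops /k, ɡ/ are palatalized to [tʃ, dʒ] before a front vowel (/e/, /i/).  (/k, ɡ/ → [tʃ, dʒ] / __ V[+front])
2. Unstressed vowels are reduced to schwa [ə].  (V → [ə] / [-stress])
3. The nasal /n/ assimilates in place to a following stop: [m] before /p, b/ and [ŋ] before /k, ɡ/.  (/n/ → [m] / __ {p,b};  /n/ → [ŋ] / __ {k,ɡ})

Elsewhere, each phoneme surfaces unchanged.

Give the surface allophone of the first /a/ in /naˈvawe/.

[ə]

/a/ (between /n/ and /v/): in an unstressed syllable, so rule 2 applies → [ə].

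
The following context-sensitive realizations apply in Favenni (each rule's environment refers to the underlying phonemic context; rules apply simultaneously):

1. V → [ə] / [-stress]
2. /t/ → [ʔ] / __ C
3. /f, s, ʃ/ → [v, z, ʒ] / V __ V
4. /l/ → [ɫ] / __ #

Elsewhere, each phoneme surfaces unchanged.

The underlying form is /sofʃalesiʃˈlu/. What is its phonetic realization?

[səfʃələzəʃˈlu]

/s/ (word-initial) fails the environment for rule 3, so it stays [s].
Rule 1 applies to /o/ (between /s/ and /f/: in an unstressed syllable) → [ə].
/f/ (between /o/ and /ʃ/) fails the environment for rule 3, so it stays [f].
/ʃ/ (between /f/ and /a/) fails the environment for rule 3, so it stays [ʃ].
Rule 1 applies to /a/ (between /ʃ/ and /l/: in an unstressed syllable) → [ə].
/l/ — between /a/ and /e/; rule 4 does not apply here → [l].
Rule 1 applies to /e/ (between /l/ and /s/: in an unstressed syllable) → [ə].
Rule 3 applies to /s/ (between /e/ and /i/: between two vowels) → [z].
/i/ meets the environment for rule 1 (in an unstressed syllable) → [ə].
/ʃ/ (between /i/ and /l/) is in the target of rule 3 but the environment (between two vowels) is not met → [ʃ].
/l/ (between /ʃ/ and /u/) fails the environment for rule 4, so it stays [l].
/u/ (word-final): rule 1 targets it, but not in an unstressed syllable → unchanged [u].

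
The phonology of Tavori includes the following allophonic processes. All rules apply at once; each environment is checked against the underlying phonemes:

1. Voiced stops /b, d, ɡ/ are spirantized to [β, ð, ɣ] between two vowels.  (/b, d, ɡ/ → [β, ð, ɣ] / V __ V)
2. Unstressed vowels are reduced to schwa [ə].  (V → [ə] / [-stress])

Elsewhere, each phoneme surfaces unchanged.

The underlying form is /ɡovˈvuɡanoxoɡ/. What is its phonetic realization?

/ɡ/ (word-initial): rule 1 targets it, but not between two vowels → unchanged [ɡ].
/o/ — between /ɡ/ and /v/, in an unstressed syllable — surfaces as [ə] (rule 2).
/v/ (between /o/ and /v/): no rule targets it → [v].
/v/ (between /v/ and /u/): no rule targets it → [v].
/u/ (between /v/ and /ɡ/) is in the target of rule 2 but the environment (in an unstressed syllable) is not met → [u].
/ɡ/ — between /u/ and /a/, between two vowels — surfaces as [ɣ] (rule 1).
/a/ (between /ɡ/ and /n/): in an unstressed syllable, so rule 2 applies → [ə].
/n/ (between /a/ and /o/): no rule targets it → [n].
/o/ (between /n/ and /x/): in an unstressed syllable, so rule 2 applies → [ə].
/x/ (between /o/ and /o/) is unaffected → [x].
Rule 2 applies to /o/ (between /x/ and /ɡ/: in an unstressed syllable) → [ə].
/ɡ/ — word-final; rule 1 does not apply here → [ɡ].

[ɡəvˈvuɣənəxəɡ]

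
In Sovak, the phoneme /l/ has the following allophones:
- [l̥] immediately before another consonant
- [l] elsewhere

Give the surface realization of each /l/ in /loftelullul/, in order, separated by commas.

Occurrence 1 (position 1): no conditioning environment matches → elsewhere allophone [l].
Occurrence 2 (position 6): no conditioning environment matches → elsewhere allophone [l].
Occurrence 3 (position 8): immediately before another consonant → [l̥].
Occurrence 4 (position 9): no conditioning environment matches → elsewhere allophone [l].
Occurrence 5 (position 11): no conditioning environment matches → elsewhere allophone [l].

[l], [l], [l̥], [l], [l]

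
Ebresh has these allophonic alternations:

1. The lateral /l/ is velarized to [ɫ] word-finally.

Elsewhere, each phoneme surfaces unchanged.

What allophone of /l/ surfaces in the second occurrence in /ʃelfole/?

[l]

/l/ (between /o/ and /e/) fails the environment for rule 1, so it stays [l].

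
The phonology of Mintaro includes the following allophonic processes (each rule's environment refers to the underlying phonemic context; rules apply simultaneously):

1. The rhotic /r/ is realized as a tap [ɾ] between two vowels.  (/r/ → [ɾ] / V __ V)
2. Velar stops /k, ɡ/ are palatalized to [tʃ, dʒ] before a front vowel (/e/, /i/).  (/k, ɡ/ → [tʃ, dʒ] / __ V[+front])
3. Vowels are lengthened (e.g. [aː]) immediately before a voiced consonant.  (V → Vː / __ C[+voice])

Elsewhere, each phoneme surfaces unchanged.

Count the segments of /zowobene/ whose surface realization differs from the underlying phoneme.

Segments that undergo a rule: /o/ → [oː] (rule 3); /o/ → [oː] (rule 3); /e/ → [eː] (rule 3).
All other segments surface unchanged.

3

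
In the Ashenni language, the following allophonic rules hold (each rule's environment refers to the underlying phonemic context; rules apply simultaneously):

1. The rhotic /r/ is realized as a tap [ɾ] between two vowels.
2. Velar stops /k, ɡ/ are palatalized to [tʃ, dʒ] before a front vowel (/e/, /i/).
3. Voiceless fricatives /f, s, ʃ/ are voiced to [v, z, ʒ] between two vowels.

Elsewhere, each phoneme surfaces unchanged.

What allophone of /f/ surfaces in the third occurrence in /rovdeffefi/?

/f/ (between /e/ and /i/): between two vowels, so rule 3 applies → [v].

[v]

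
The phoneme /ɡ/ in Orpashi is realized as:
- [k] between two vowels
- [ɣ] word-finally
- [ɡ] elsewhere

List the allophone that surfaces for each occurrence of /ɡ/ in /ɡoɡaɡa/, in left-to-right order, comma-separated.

[ɡ], [k], [k]

Occurrence 1 (position 1): no conditioning environment matches → elsewhere allophone [ɡ].
Occurrence 2 (position 3): between two vowels → [k].
Occurrence 3 (position 5): between two vowels → [k].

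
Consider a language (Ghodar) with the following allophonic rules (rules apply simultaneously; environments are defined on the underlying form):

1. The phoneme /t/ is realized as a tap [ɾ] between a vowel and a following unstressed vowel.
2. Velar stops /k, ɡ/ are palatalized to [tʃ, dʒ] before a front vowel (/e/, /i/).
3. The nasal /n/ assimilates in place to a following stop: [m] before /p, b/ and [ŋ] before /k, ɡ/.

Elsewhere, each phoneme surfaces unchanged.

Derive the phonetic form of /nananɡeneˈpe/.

[nanaŋdʒeneˈpe]

/n/ (word-initial) fails the environment for rule 3, so it stays [n].
/n/ (between /a/ and /a/) is in the target of rule 3 but the environment (before a labial or velar stop) is not met → [n].
/n/ — between /a/ and /ɡ/, before a labial or velar stop — surfaces as [ŋ] (rule 3).
Rule 2 applies to /ɡ/ (between /n/ and /e/: before a front vowel) → [dʒ].
/n/ — between /e/ and /e/; rule 3 does not apply here → [n].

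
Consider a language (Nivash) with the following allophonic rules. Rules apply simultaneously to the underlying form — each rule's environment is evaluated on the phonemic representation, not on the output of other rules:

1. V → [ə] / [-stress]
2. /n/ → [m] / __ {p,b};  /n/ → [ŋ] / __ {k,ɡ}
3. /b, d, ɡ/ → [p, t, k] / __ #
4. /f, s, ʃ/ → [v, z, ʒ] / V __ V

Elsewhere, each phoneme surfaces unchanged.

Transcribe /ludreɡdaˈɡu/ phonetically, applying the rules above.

/l/ (word-initial): no rule targets it → [l].
/u/ (between /l/ and /d/) occurs in an unstressed syllable → [ə] by rule 1.
/d/ (between /u/ and /r/) is in the target of rule 3 but the environment (word-finally) is not met → [d].
/r/ — not in any rule's target class → [r].
/e/ — between /r/ and /ɡ/, in an unstressed syllable — surfaces as [ə] (rule 1).
/ɡ/ (between /e/ and /d/) is in the target of rule 3 but the environment (word-finally) is not met → [ɡ].
/d/ — between /ɡ/ and /a/; rule 3 does not apply here → [d].
/a/ (between /d/ and /ɡ/) occurs in an unstressed syllable → [ə] by rule 1.
/ɡ/ (between /a/ and /u/): rule 3 targets it, but not word-finally → unchanged [ɡ].
/u/ — word-final; rule 1 does not apply here → [u].

[lədrəɡdəˈɡu]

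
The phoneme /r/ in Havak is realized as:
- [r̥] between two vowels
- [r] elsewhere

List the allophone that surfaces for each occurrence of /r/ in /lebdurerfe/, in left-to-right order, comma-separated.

Occurrence 1 (position 6): between two vowels → [r̥].
Occurrence 2 (position 8): no conditioning environment matches → elsewhere allophone [r].

[r̥], [r]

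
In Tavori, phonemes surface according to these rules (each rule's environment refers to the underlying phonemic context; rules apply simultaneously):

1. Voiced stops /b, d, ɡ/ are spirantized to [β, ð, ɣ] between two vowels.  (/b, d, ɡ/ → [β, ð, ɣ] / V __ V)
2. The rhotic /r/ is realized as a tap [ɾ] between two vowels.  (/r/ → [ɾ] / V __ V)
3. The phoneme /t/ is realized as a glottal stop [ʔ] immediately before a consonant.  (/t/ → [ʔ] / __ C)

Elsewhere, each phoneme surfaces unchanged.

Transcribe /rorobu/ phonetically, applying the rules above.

[roɾoβu]

/r/ (word-initial) is in the target of rule 2 but the environment (between two vowels) is not met → [r].
/o/ (between /r/ and /r/): no rule targets it → [o].
/r/ — between /o/ and /o/, between two vowels — surfaces as [ɾ] (rule 2).
/o/ (between /r/ and /b/): no rule targets it → [o].
Rule 1 applies to /b/ (between /o/ and /u/: between two vowels) → [β].
/u/ stays [u].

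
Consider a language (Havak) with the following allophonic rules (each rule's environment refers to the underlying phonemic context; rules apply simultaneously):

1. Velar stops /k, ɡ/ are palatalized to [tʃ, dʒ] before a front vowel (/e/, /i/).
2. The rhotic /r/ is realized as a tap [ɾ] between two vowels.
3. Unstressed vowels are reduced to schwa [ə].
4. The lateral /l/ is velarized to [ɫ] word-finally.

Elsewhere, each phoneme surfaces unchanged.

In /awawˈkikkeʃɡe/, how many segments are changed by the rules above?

Segments that undergo a rule: /a/ → [ə] (rule 3); /a/ → [ə] (rule 3); /k/ → [tʃ] (rule 1); /k/ → [tʃ] (rule 1); /e/ → [ə] (rule 3); /ɡ/ → [dʒ] (rule 1); /e/ → [ə] (rule 3).
All other segments surface unchanged.

7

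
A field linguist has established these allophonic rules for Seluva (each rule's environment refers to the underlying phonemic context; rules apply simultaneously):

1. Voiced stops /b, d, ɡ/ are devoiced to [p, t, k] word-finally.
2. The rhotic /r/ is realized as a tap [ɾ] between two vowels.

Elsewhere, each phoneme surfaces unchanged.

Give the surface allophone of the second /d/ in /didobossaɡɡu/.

[d]

/d/ (between /i/ and /o/): rule 1 targets it, but not word-finally → unchanged [d].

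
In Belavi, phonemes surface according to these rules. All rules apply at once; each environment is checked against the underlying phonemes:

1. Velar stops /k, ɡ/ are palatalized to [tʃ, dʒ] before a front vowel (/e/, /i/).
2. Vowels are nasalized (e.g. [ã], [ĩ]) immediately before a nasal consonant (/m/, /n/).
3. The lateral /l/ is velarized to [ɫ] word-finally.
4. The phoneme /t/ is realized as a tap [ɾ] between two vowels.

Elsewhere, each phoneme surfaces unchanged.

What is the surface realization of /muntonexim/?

[mũntõnexĩm]

/m/ stays [m].
/u/ (between /m/ and /n/) occurs before a nasal consonant → [ũ] by rule 2.
/n/ — not in any rule's target class → [n].
/t/ (between /n/ and /o/): rule 4 targets it, but not between two vowels → unchanged [t].
/o/ (between /t/ and /n/): before a nasal consonant, so rule 2 applies → [õ].
/n/ (between /o/ and /e/) is unaffected → [n].
/e/ — between /n/ and /x/; rule 2 does not apply here → [e].
/x/ — not in any rule's target class → [x].
/i/ (between /x/ and /m/): before a nasal consonant, so rule 2 applies → [ĩ].
/m/ stays [m].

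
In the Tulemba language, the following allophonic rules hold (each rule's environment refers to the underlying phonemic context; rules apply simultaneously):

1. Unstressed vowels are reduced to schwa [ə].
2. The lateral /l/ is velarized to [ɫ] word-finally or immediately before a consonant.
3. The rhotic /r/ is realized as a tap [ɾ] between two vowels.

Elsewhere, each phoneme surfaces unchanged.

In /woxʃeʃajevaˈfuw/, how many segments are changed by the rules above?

5

Segments that undergo a rule: /o/ → [ə] (rule 1); /e/ → [ə] (rule 1); /a/ → [ə] (rule 1); /e/ → [ə] (rule 1); /a/ → [ə] (rule 1).
All other segments surface unchanged.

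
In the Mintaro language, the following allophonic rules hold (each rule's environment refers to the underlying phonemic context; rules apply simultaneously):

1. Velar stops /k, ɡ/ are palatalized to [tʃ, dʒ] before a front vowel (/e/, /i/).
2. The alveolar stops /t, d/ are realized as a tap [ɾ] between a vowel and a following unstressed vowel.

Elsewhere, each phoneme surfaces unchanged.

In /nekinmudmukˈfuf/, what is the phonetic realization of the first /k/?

Rule 1 applies to /k/ (between /e/ and /i/: before a front vowel) → [tʃ].

[tʃ]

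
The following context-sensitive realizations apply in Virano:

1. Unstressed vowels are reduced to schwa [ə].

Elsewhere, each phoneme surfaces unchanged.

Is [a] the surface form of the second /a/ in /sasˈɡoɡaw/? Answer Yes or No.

No

/a/ (between /ɡ/ and /w/) occurs in an unstressed syllable → [ə] by rule 1.
The actual realization is [ə], not [a].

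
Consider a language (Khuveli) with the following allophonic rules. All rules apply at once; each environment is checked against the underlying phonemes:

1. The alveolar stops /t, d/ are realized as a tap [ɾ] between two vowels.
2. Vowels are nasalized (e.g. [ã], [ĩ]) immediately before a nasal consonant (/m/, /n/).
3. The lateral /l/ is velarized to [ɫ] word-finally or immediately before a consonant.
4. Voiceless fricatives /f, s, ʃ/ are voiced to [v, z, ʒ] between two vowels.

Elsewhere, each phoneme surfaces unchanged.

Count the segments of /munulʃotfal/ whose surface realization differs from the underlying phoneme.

Segments that undergo a rule: /u/ → [ũ] (rule 2); /l/ → [ɫ] (rule 3); /l/ → [ɫ] (rule 3).
All other segments surface unchanged.

3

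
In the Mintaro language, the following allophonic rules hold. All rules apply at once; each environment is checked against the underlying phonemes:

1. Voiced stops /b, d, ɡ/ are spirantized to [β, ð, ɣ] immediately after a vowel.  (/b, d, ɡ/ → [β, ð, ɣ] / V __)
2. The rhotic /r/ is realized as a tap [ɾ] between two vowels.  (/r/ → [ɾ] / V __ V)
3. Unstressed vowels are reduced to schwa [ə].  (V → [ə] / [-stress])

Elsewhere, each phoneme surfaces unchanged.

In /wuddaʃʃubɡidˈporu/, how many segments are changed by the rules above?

9

Segments that undergo a rule: /u/ → [ə] (rule 3); /d/ → [ð] (rule 1); /a/ → [ə] (rule 3); /u/ → [ə] (rule 3); /b/ → [β] (rule 1); /i/ → [ə] (rule 3); /d/ → [ð] (rule 1); /r/ → [ɾ] (rule 2); /u/ → [ə] (rule 3).
All other segments surface unchanged.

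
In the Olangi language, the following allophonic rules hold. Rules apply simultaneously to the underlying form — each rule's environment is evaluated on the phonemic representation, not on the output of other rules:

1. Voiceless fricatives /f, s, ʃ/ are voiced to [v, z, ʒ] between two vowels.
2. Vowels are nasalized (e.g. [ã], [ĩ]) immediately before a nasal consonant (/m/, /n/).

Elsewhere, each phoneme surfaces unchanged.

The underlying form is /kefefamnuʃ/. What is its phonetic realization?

/k/ stays [k].
/e/ (between /k/ and /f/) is in the target of rule 2 but the environment (before a nasal consonant) is not met → [e].
/f/ (between /e/ and /e/) occurs between two vowels → [v] by rule 1.
/e/ — between /f/ and /f/; rule 2 does not apply here → [e].
/f/ meets the environment for rule 1 (between two vowels) → [v].
/a/ meets the environment for rule 2 (before a nasal consonant) → [ã].
/m/ stays [m].
/n/ (between /m/ and /u/): no rule targets it → [n].
/u/ (between /n/ and /ʃ/) is in the target of rule 2 but the environment (before a nasal consonant) is not met → [u].
/ʃ/ (word-final) fails the environment for rule 1, so it stays [ʃ].

[kevevãmnuʃ]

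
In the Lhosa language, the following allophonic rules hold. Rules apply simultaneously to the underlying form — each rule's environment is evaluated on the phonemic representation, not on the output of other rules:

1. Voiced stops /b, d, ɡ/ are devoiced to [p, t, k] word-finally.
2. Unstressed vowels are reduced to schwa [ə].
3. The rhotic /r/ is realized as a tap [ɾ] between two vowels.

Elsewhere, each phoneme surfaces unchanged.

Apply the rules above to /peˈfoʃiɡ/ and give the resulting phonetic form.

/e/ (between /p/ and /f/) occurs in an unstressed syllable → [ə] by rule 2.
/o/ (between /f/ and /ʃ/): rule 2 targets it, but not in an unstressed syllable → unchanged [o].
/i/ meets the environment for rule 2 (in an unstressed syllable) → [ə].
/ɡ/ — word-final, word-finally — surfaces as [k] (rule 1).

[pəˈfoʃək]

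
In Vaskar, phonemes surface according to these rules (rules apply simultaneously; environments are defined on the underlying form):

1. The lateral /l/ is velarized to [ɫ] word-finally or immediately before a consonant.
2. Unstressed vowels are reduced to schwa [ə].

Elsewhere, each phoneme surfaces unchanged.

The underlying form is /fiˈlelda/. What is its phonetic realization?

[fəˈleɫdə]

Rule 2 applies to /i/ (between /f/ and /l/: in an unstressed syllable) → [ə].
/l/ (between /i/ and /e/) fails the environment for rule 1, so it stays [l].
/e/ (between /l/ and /l/) fails the environment for rule 2, so it stays [e].
/l/ meets the environment for rule 1 (word-finally or immediately before a consonant) → [ɫ].
/a/ (word-final) occurs in an unstressed syllable → [ə] by rule 2.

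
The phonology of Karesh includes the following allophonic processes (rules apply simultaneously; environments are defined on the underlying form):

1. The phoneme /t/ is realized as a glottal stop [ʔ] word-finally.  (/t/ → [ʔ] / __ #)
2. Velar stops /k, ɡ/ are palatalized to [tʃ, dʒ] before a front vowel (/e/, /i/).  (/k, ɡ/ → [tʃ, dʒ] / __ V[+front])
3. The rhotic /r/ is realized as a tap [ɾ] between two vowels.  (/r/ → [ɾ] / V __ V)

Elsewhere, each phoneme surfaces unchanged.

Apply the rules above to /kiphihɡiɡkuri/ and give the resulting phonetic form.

[tʃiphihdʒiɡkuɾi]

Rule 2 applies to /k/ (word-initial: before a front vowel) → [tʃ].
/i/ stays [i].
/p/ — not in any rule's target class → [p].
/h/ (between /p/ and /i/): no rule targets it → [h].
/i/ (between /h/ and /h/) is unaffected → [i].
/h/ — not in any rule's target class → [h].
/ɡ/ meets the environment for rule 2 (before a front vowel) → [dʒ].
/i/ (between /ɡ/ and /ɡ/): no rule targets it → [i].
/ɡ/ — between /i/ and /k/; rule 2 does not apply here → [ɡ].
/k/ — between /ɡ/ and /u/; rule 2 does not apply here → [k].
/u/ (between /k/ and /r/) is unaffected → [u].
/r/ (between /u/ and /i/): between two vowels, so rule 3 applies → [ɾ].
/i/ — not in any rule's target class → [i].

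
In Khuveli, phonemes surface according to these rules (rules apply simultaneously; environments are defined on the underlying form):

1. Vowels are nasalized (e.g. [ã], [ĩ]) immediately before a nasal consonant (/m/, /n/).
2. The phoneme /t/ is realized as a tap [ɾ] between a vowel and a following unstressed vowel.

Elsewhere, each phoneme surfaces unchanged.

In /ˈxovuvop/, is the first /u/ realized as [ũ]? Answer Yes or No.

No

/u/ (between /v/ and /v/) is in the target of rule 1 but the environment (before a nasal consonant) is not met → [u].
The actual realization is [u], not [ũ].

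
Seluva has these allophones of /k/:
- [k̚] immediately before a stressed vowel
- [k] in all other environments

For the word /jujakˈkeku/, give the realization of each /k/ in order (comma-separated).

[k], [k̚], [k]

Occurrence 1 (position 5): no conditioning environment matches → elsewhere allophone [k].
Occurrence 2 (position 6): immediately before a stressed vowel → [k̚].
Occurrence 3 (position 8): no conditioning environment matches → elsewhere allophone [k].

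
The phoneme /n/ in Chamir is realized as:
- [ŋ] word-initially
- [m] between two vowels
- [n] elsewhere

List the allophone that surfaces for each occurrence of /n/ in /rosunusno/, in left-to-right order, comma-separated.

Occurrence 1 (position 5): between two vowels → [m].
Occurrence 2 (position 8): no conditioning environment matches → elsewhere allophone [n].

[m], [n]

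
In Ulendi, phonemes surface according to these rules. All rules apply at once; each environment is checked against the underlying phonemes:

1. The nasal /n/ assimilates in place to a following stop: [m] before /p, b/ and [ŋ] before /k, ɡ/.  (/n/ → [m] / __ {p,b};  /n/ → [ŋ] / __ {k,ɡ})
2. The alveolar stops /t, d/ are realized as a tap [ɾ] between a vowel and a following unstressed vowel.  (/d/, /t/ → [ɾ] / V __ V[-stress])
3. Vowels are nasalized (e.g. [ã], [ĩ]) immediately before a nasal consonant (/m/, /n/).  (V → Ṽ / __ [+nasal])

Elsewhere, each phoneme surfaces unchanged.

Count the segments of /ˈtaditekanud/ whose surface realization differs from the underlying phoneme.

Segments that undergo a rule: /d/ → [ɾ] (rule 2); /t/ → [ɾ] (rule 2); /a/ → [ã] (rule 3).
All other segments surface unchanged.

3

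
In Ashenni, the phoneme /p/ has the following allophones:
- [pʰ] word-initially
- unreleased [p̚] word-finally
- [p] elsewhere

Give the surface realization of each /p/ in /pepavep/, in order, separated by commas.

[pʰ], [p], [p̚]

Occurrence 1 (position 1): word-initially → [pʰ].
Occurrence 2 (position 3): no conditioning environment matches → elsewhere allophone [p].
Occurrence 3 (position 7): word-finally → [p̚].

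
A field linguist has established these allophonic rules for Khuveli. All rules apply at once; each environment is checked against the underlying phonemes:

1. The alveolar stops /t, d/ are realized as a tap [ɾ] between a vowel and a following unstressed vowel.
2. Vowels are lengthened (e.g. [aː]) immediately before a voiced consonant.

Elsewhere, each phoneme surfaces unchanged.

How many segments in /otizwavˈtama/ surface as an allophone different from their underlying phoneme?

Segments that undergo a rule: /t/ → [ɾ] (rule 1); /i/ → [iː] (rule 2); /a/ → [aː] (rule 2); /a/ → [aː] (rule 2).
All other segments surface unchanged.

4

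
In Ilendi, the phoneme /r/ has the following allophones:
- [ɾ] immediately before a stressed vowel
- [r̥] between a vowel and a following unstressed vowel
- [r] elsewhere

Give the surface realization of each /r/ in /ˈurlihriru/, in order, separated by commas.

Occurrence 1 (position 2): no conditioning environment matches → elsewhere allophone [r].
Occurrence 2 (position 6): no conditioning environment matches → elsewhere allophone [r].
Occurrence 3 (position 8): between a vowel and a following unstressed vowel → [r̥].

[r], [r], [r̥]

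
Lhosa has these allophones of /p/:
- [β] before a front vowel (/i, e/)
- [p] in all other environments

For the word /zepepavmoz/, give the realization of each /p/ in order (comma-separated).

Occurrence 1 (position 3): before a front vowel (/i, e/) → [β].
Occurrence 2 (position 5): no conditioning environment matches → elsewhere allophone [p].

[β], [p]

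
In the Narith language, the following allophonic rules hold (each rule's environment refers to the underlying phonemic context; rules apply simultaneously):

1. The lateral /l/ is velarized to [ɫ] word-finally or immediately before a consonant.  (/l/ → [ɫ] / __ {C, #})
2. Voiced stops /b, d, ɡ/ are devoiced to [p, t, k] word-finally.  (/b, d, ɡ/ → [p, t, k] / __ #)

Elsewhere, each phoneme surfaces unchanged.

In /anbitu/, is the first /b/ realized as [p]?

No

/b/ (between /n/ and /i/) fails the environment for rule 2, so it stays [b].
The actual realization is [b], not [p].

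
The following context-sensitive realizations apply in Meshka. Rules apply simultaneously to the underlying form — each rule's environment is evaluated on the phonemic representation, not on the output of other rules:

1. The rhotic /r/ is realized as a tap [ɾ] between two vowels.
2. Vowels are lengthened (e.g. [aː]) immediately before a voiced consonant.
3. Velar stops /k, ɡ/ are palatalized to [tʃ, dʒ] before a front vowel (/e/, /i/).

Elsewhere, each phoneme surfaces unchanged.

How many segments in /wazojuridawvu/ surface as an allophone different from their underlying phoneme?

Segments that undergo a rule: /a/ → [aː] (rule 2); /o/ → [oː] (rule 2); /u/ → [uː] (rule 2); /r/ → [ɾ] (rule 1); /i/ → [iː] (rule 2); /a/ → [aː] (rule 2).
All other segments surface unchanged.

6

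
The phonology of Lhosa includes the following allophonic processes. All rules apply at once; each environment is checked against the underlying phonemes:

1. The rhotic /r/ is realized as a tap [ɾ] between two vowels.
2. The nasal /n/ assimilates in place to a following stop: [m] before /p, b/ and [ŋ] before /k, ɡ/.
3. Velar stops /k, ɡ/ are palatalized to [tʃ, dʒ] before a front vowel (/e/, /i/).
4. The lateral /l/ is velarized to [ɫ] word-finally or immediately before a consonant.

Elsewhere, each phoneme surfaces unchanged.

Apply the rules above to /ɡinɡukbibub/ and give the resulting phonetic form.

/ɡ/ (word-initial) occurs before a front vowel → [dʒ] by rule 3.
/n/ (between /i/ and /ɡ/): before a labial or velar stop, so rule 2 applies → [ŋ].
/ɡ/ (between /n/ and /u/) fails the environment for rule 3, so it stays [ɡ].
/k/ (between /u/ and /b/): rule 3 targets it, but not before a front vowel → unchanged [k].

[dʒiŋɡukbibub]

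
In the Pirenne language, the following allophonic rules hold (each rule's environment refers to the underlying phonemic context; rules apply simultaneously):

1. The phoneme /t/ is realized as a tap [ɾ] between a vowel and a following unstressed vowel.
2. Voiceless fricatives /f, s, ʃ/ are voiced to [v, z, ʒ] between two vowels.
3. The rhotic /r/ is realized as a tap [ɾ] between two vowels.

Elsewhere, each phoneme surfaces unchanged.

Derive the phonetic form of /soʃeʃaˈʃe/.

[soʒeʒaˈʒe]

/s/ (word-initial) is in the target of rule 2 but the environment (between two vowels) is not met → [s].
/o/ (between /s/ and /ʃ/) is unaffected → [o].
/ʃ/ (between /o/ and /e/) occurs between two vowels → [ʒ] by rule 2.
/e/ (between /ʃ/ and /ʃ/): no rule targets it → [e].
/ʃ/ (between /e/ and /a/) occurs between two vowels → [ʒ] by rule 2.
/a/ — not in any rule's target class → [a].
Rule 2 applies to /ʃ/ (between /a/ and /e/: between two vowels) → [ʒ].
/e/ — not in any rule's target class → [e].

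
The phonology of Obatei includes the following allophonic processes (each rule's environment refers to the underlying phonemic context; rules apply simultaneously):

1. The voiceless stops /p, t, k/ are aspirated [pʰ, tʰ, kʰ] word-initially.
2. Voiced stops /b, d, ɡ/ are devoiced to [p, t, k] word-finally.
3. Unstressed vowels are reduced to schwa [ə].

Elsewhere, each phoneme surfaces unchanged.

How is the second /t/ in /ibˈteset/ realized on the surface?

/t/ (word-final) fails the environment for rule 1, so it stays [t].

[t]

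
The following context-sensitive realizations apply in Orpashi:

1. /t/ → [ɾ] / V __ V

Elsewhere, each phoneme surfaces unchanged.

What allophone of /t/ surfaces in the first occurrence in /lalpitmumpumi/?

[t]

/t/ (between /i/ and /m/) is in the target of rule 1 but the environment (between two vowels) is not met → [t].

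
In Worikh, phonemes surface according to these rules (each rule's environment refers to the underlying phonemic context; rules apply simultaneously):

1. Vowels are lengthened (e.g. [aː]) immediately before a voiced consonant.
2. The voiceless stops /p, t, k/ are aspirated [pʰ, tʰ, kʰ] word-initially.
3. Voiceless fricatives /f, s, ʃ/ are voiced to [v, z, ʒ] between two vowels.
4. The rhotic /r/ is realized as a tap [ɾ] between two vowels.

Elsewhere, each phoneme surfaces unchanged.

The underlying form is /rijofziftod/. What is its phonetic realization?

/r/ — word-initial; rule 4 does not apply here → [r].
/i/ (between /r/ and /j/): before a voiced consonant, so rule 1 applies → [iː].
/j/ (between /i/ and /o/) is unaffected → [j].
/o/ (between /j/ and /f/) fails the environment for rule 1, so it stays [o].
/f/ (between /o/ and /z/) is in the target of rule 3 but the environment (between two vowels) is not met → [f].
/z/ stays [z].
/i/ (between /z/ and /f/) fails the environment for rule 1, so it stays [i].
/f/ — between /i/ and /t/; rule 3 does not apply here → [f].
/t/ — between /f/ and /o/; rule 2 does not apply here → [t].
/o/ — between /t/ and /d/, before a voiced consonant — surfaces as [oː] (rule 1).
/d/ stays [d].

[riːjofziftoːd]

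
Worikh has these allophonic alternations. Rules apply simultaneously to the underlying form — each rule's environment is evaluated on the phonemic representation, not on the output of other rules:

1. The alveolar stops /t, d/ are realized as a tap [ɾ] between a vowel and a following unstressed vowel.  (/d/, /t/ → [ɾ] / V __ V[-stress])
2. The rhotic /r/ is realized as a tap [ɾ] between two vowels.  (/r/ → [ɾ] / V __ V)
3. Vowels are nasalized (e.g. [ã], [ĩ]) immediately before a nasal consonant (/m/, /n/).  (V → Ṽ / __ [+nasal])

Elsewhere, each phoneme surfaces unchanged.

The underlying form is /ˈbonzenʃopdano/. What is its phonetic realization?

[ˈbõnzẽnʃopdãno]

/b/ (word-initial) is unaffected → [b].
Rule 3 applies to /o/ (between /b/ and /n/: before a nasal consonant) → [õ].
/n/ (between /o/ and /z/): no rule targets it → [n].
/z/ — not in any rule's target class → [z].
/e/ (between /z/ and /n/): before a nasal consonant, so rule 3 applies → [ẽ].
/n/ (between /e/ and /ʃ/): no rule targets it → [n].
/ʃ/ stays [ʃ].
/o/ (between /ʃ/ and /p/) is in the target of rule 3 but the environment (before a nasal consonant) is not met → [o].
/p/ — not in any rule's target class → [p].
/d/ (between /p/ and /a/) fails the environment for rule 1, so it stays [d].
/a/ (between /d/ and /n/) occurs before a nasal consonant → [ã] by rule 3.
/n/ stays [n].
/o/ (word-final) fails the environment for rule 3, so it stays [o].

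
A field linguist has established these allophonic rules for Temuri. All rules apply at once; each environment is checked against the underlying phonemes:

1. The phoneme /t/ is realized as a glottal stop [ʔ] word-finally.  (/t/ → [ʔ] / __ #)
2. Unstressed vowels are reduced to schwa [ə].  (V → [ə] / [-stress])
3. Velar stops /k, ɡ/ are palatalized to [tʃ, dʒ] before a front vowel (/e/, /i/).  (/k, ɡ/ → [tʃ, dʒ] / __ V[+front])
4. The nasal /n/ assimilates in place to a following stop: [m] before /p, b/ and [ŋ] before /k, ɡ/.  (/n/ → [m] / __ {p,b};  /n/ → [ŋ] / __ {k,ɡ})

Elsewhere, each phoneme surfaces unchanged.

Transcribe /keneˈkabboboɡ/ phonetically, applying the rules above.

[tʃənəˈkabbəbəɡ]

/k/ meets the environment for rule 3 (before a front vowel) → [tʃ].
Rule 2 applies to /e/ (between /k/ and /n/: in an unstressed syllable) → [ə].
/n/ — between /e/ and /e/; rule 4 does not apply here → [n].
Rule 2 applies to /e/ (between /n/ and /k/: in an unstressed syllable) → [ə].
/k/ (between /e/ and /a/) fails the environment for rule 3, so it stays [k].
/a/ — between /k/ and /b/; rule 2 does not apply here → [a].
/b/ (between /a/ and /b/) is unaffected → [b].
/b/ stays [b].
Rule 2 applies to /o/ (between /b/ and /b/: in an unstressed syllable) → [ə].
/b/ stays [b].
/o/ meets the environment for rule 2 (in an unstressed syllable) → [ə].
/ɡ/ (word-final) fails the environment for rule 3, so it stays [ɡ].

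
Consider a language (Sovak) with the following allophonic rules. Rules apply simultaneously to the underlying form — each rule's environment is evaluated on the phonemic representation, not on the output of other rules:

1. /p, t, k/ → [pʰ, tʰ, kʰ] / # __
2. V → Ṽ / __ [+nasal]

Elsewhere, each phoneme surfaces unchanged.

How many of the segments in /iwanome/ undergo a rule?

Segments that undergo a rule: /a/ → [ã] (rule 2); /o/ → [õ] (rule 2).
All other segments surface unchanged.

2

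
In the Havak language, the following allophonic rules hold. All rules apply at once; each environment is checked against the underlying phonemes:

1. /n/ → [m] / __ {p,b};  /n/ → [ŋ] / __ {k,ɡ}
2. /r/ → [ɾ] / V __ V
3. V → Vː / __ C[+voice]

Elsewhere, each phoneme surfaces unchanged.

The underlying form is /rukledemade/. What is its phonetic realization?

/r/ (word-initial) is in the target of rule 2 but the environment (between two vowels) is not met → [r].
/u/ — between /r/ and /k/; rule 3 does not apply here → [u].
/k/ stays [k].
/l/ (between /k/ and /e/): no rule targets it → [l].
/e/ (between /l/ and /d/): before a voiced consonant, so rule 3 applies → [eː].
/d/ (between /e/ and /e/) is unaffected → [d].
Rule 3 applies to /e/ (between /d/ and /m/: before a voiced consonant) → [eː].
/m/ — not in any rule's target class → [m].
/a/ (between /m/ and /d/): before a voiced consonant, so rule 3 applies → [aː].
/d/ (between /a/ and /e/): no rule targets it → [d].
/e/ (word-final): rule 3 targets it, but not before a voiced consonant → unchanged [e].

[rukleːdeːmaːde]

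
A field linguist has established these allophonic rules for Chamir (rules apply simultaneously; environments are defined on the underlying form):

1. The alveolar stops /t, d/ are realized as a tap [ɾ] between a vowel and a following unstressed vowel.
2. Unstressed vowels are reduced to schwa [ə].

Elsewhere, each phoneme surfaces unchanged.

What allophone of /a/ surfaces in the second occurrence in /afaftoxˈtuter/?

/a/ (between /f/ and /f/) occurs in an unstressed syllable → [ə] by rule 2.

[ə]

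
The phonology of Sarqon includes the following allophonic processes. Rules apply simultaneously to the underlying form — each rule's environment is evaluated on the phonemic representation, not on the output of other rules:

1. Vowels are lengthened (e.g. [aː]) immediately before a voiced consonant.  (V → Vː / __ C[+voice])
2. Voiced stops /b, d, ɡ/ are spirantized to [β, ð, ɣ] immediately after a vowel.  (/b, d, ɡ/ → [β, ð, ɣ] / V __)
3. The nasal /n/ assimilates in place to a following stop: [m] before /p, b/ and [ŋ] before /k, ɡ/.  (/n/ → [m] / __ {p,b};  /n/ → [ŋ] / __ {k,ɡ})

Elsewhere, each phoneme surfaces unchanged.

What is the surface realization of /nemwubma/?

/n/ (word-initial) is in the target of rule 3 but the environment (before a labial or velar stop) is not met → [n].
/e/ — between /n/ and /m/, before a voiced consonant — surfaces as [eː] (rule 1).
/m/ stays [m].
/w/ (between /m/ and /u/) is unaffected → [w].
Rule 1 applies to /u/ (between /w/ and /b/: before a voiced consonant) → [uː].
/b/ — between /u/ and /m/, immediately after a vowel — surfaces as [β] (rule 2).
/m/ — not in any rule's target class → [m].
/a/ (word-final) is in the target of rule 1 but the environment (before a voiced consonant) is not met → [a].

[neːmwuːβma]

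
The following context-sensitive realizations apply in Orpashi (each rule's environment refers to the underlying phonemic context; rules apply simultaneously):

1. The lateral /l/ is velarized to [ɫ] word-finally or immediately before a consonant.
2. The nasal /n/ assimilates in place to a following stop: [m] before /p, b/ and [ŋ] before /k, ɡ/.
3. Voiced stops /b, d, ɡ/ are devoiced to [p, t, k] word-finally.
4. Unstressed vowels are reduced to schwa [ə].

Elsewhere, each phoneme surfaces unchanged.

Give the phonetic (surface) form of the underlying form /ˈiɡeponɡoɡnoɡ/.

[ˈiɡəpəŋɡəɡnək]

/i/ (word-initial) is in the target of rule 4 but the environment (in an unstressed syllable) is not met → [i].
/ɡ/ — between /i/ and /e/; rule 3 does not apply here → [ɡ].
/e/ meets the environment for rule 4 (in an unstressed syllable) → [ə].
/p/ (between /e/ and /o/): no rule targets it → [p].
/o/ — between /p/ and /n/, in an unstressed syllable — surfaces as [ə] (rule 4).
/n/ (between /o/ and /ɡ/): before a labial or velar stop, so rule 2 applies → [ŋ].
/ɡ/ (between /n/ and /o/) is in the target of rule 3 but the environment (word-finally) is not met → [ɡ].
/o/ (between /ɡ/ and /ɡ/): in an unstressed syllable, so rule 4 applies → [ə].
/ɡ/ (between /o/ and /n/): rule 3 targets it, but not word-finally → unchanged [ɡ].
/n/ (between /ɡ/ and /o/) fails the environment for rule 2, so it stays [n].
/o/ — between /n/ and /ɡ/, in an unstressed syllable — surfaces as [ə] (rule 4).
/ɡ/ — word-final, word-finally — surfaces as [k] (rule 3).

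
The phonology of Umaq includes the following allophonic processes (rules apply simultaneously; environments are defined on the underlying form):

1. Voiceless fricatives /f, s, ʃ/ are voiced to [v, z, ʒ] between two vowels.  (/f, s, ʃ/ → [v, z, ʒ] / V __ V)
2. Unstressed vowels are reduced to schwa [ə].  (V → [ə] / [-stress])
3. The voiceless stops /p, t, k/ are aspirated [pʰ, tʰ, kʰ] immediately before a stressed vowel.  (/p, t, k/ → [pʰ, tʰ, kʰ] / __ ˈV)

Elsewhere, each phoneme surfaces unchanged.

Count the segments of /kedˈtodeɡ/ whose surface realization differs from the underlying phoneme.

Segments that undergo a rule: /e/ → [ə] (rule 2); /t/ → [tʰ] (rule 3); /e/ → [ə] (rule 2).
All other segments surface unchanged.

3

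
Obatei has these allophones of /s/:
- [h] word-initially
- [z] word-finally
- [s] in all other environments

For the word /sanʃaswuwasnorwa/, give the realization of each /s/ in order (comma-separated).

Occurrence 1 (position 1): word-initially → [h].
Occurrence 2 (position 6): no conditioning environment matches → elsewhere allophone [s].
Occurrence 3 (position 11): no conditioning environment matches → elsewhere allophone [s].

[h], [s], [s]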